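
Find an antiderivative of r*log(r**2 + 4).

r**2*log(r**2 + 4)/2 - r**2/2 + 2*log(r**2 + 4) + C

Let u = r**2 + 4, so du = (2*r) dr.
The integral becomes (1/2)·∫ log(u) du; integrate by parts with u′=log(u), dv′=du.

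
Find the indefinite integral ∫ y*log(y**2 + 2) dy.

y**2*log(y**2 + 2)/2 - y**2/2 + log(y**2 + 2) + C

Let u = y**2 + 2, so du = (2*y) dy.
The integral becomes (1/2)·∫ log(u) du; integrate by parts with u′=log(u), dv′=du.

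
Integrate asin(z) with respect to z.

z*asin(z) + sqrt(-z**2 + 1) + C

Use integration by parts with u = arcsin(z), dv = dz.
Then du = 1/sqrt(-z**2 + 1) dz.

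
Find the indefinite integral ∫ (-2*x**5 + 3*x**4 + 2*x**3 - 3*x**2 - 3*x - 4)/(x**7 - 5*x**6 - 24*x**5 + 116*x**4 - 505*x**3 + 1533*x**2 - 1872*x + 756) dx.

-893*log(x - 7)/4680 + 11*log(x - 2)/260 - 29*log(x - 1)/1800 + 193*log(x + 6)/2340 + 961*log(x**2 + 9)/23400 - 863*atan(x/3)/11700 + 1/(60*x - 60) + C

Factor the denominator: (x - 7)*(x - 2)*(x - 1)**2*(x + 6)*(x**2 + 9).
Partial-fraction decomposition: (961*x - 2589)/(11700*(x**2 + 9)) + 193/(2340*(x + 6)) - 29/(1800*(x - 1)) - 1/(60*(x - 1)**2) + 11/(260*(x - 2)) - 893/(4680*(x - 7)).
Integrate each term; A/(x−a) gives A·log|x−a|; the (Bx+D)/(x²+p²) term gives a log and an atan.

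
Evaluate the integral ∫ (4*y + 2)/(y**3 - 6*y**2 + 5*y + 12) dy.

Factor the denominator: (y - 4)*(y - 3)*(y + 1).
Partial-fraction decomposition: -1/(10*(y + 1)) - 7/(2*(y - 3)) + 18/(5*(y - 4)).
Integrate each term: A/(y−a) contributes A·log|y−a|.

18*log(y - 4)/5 - 7*log(y - 3)/2 - log(y + 1)/10 + C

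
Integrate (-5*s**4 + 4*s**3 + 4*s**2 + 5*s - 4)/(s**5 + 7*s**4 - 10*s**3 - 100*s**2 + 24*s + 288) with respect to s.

Factor the denominator: (s - 3)*(s - 2)*(s + 2)*(s + 4)*(s + 6).
Partial-fraction decomposition: -3617/(288*(s + 6)) + 187/(21*(s + 4)) - 11/(16*(s + 2)) + 13/(96*(s - 2)) - 50/(63*(s - 3)).
Integrate each term: A/(s−a) contributes A·log|s−a|.

-50*log(s - 3)/63 + 13*log(s - 2)/96 - 11*log(s + 2)/16 + 187*log(s + 4)/21 - 3617*log(s + 6)/288 + C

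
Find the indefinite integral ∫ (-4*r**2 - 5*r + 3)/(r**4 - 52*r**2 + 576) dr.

Factor the denominator: (r - 6)*(r - 4)*(r + 4)*(r + 6).
Partial-fraction decomposition: 37/(80*(r + 6)) - 41/(160*(r + 4)) + 81/(160*(r - 4)) - 57/(80*(r - 6)).
Integrate each term: A/(r−a) contributes A·log|r−a|.

-57*log(r - 6)/80 + 81*log(r - 4)/160 - 41*log(r + 4)/160 + 37*log(r + 6)/80 + C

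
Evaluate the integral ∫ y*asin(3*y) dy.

y**2*asin(3*y)/2 + y*sqrt(-9*y**2 + 1)/12 - asin(3*y)/36 + C

Use integration by parts with u = arcsin(3*y), dv = y dy.
Then du = 3/sqrt(-9*y**2 + 1) dy.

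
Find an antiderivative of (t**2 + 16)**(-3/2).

t/(16*sqrt(t**2 + 16)) + C

Substitute t = 4·tan(θ), so dt = 4·sec(θ)^2 dθ and the radical becomes sqrt(t**2 + 16) = 4·sec(θ) by the Pythagorean identity.
Integrate the resulting trig expression in θ, then back-substitute tan(θ) = t/4, sec(θ) = sqrt(t**2 + 16)/4 (absorbing any constant into C).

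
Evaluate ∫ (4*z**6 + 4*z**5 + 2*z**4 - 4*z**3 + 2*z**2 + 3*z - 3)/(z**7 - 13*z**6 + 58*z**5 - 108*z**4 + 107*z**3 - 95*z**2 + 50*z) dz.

Factor the denominator: z*(z - 5)**2*(z - 2)*(z - 1)*(z**2 + 1).
Partial-fraction decomposition: (43*z - 32)/(338*(z**2 + 1)) - 1/(4*(z - 1)) + 79/(18*(z - 2)) - 31349/(152100*(z - 5)) + 18953/(390*(z - 5)**2) - 3/(50*z).
Integrate each term; A/(z−a) gives A·log|z−a|; the (Bz+D)/(z²+p²) term gives a log and an atan.

-3*log(z)/50 - 31349*log(z - 5)/152100 + 79*log(z - 2)/18 - log(z - 1)/4 + 43*log(z**2 + 1)/676 - 16*atan(z)/169 - 18953/(390*z - 1950) + C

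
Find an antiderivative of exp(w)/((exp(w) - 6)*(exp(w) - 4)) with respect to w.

log(exp(w) - 6)/2 - log(exp(w) - 4)/2 + C

Let u = e^w, du = e^w dw.
The integral becomes ∫ du/((u-4)(u-6)); decompose into partial fractions.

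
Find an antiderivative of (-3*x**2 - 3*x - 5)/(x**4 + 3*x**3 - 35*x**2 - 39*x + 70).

-95*log(x - 5)/336 + 11*log(x - 1)/96 - 11*log(x + 2)/105 + 131*log(x + 7)/480 + C

Factor the denominator: (x - 5)*(x - 1)*(x + 2)*(x + 7).
Partial-fraction decomposition: 131/(480*(x + 7)) - 11/(105*(x + 2)) + 11/(96*(x - 1)) - 95/(336*(x - 5)).
Integrate each term: A/(x−a) contributes A·log|x−a|.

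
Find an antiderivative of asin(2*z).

z*asin(2*z) + sqrt(-4*z**2 + 1)/2 + C

Use integration by parts with u = arcsin(2*z), dv = dz.
Then du = 2/sqrt(-4*z**2 + 1) dz.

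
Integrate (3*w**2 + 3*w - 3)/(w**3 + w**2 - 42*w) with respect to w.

log(w)/14 + 41*log(w - 6)/26 + 123*log(w + 7)/91 + C

Factor the denominator: w*(w - 6)*(w + 7).
Partial-fraction decomposition: 123/(91*(w + 7)) + 41/(26*(w - 6)) + 1/(14*w).
Integrate each term: A/(w−a) contributes A·log|w−a|.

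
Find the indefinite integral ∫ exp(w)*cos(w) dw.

Let I denote the integral. Integrate by parts with u = cos(w), dv = exp(w) dw, so v = exp(w): I = exp(w)*cos(w) + ∫ exp(w)*sin(w) dw.
Apply parts again with u = sin(w), dv = exp(w) dw: ∫ exp(w)*sin(w) dw = exp(w)*sin(w) − I. Substituting back brings back I: I = exp(w)*sin(w) + exp(w)*cos(w) − I.
Solving for I: (1 + 1)·I equals the remaining terms, so I = (1/2)·(exp(w)*sin(w) + exp(w)*cos(w)).

exp(w)*sin(w)/2 + exp(w)*cos(w)/2 + C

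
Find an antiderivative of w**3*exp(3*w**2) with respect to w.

(3*w**2 - 1)*exp(3*w**2)/18 + C

Let u = w², du = 2w dw; rewrite as (1/2)∫ u^1·exp(3u) du.
Now integrate by parts 1 time.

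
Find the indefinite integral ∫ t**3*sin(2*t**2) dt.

-t**2*cos(2*t**2)/4 + sin(2*t**2)/8 + C

Let u = t², du = 2t dt; rewrite as (1/2)∫ u^1·sin(2u) du.
Now integrate by parts 1 time.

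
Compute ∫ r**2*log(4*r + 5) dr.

Use integration by parts with u = log(4*r + 5), dv = r**2 dr.
Then du = 4/(4*r + 5) dr and v = r**3/3.

r**3*log(4*r + 5)/3 - r**3/9 + 5*r**2/24 - 25*r/48 + 125*log(4*r + 5)/192 + C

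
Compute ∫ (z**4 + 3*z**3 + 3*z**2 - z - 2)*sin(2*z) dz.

-z**4*cos(2*z)/2 + z**3*sin(2*z) - 3*z**3*cos(2*z)/2 + 9*z**2*sin(2*z)/4 + 11*z*cos(2*z)/4 - 11*sin(2*z)/8 + cos(2*z) + C

Use integration by parts with u = z**4 + 3*z**3 + 3*z**2 - z - 2, dv = sin(2*z) dz, so v = -cos(2*z)/2.
Apply parts 4 times (tabular method): alternate signs, differentiate u down to 0, integrate dv up.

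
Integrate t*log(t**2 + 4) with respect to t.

Let u = t**2 + 4, so du = (2*t) dt.
The integral becomes (1/2)·∫ log(u) du; integrate by parts with u′=log(u), dv′=du.

t**2*log(t**2 + 4)/2 - t**2/2 + 2*log(t**2 + 4) + C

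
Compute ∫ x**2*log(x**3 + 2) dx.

Let u = x**3 + 2, so du = (3*x**2) dx.
The integral becomes (1/3)·∫ log(u) du; integrate by parts with u′=log(u), dv′=du.

x**3*log(x**3 + 2)/3 - x**3/3 + 2*log(x**3 + 2)/3 + C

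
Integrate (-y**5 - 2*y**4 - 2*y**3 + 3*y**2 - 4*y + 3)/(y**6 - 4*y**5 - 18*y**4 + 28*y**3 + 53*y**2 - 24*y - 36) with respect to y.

-3571*log(y - 6)/2940 + 73*log(y - 2)/180 - 3*log(y - 1)/80 + 163*log(y + 1)/1764 - 59*log(y + 3)/240 + 11/(84*y + 84) + C

Factor the denominator: (y - 6)*(y - 2)*(y - 1)*(y + 1)**2*(y + 3).
Partial-fraction decomposition: -59/(240*(y + 3)) + 163/(1764*(y + 1)) - 11/(84*(y + 1)**2) - 3/(80*(y - 1)) + 73/(180*(y - 2)) - 3571/(2940*(y - 6)).
Integrate each term; A/(y−a) gives A·log|y−a|; A/(y−a)² gives −A/(y−a).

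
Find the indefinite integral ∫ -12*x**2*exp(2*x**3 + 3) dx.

Let u = 2*x**3 + 3, so du = (6*x**2) dx.
Rewriting, the integral becomes -2·∫ e^u du = -2·e^u.
Substituting back, u = 2*x**3 + 3.

-2*exp(2*x**3 + 3) + C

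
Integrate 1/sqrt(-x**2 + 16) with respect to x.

Substitute x = 4·sin(θ), so dx = 4·cos(θ) dθ and the radical becomes sqrt(-x**2 + 16) = 4·cos(θ) by the Pythagorean identity.
Integrate the resulting trig expression in θ, then back-substitute θ = asin(x/4), sin(θ) = x/4, cos(θ) = sqrt(-x**2 + 16)/4 (absorbing any constant into C).

asin(x/4) + C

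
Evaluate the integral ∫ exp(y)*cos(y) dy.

Let I denote the integral. Integrate by parts with u = cos(y), dv = exp(y) dy, so v = exp(y): I = exp(y)*cos(y) + ∫ exp(y)*sin(y) dy.
Apply parts again with u = sin(y), dv = exp(y) dy: ∫ exp(y)*sin(y) dy = exp(y)*sin(y) − I. Substituting back brings back I: I = exp(y)*sin(y) + exp(y)*cos(y) − I.
Solving for I: (1 + 1)·I equals the remaining terms, so I = (1/2)·(exp(y)*sin(y) + exp(y)*cos(y)).

exp(y)*sin(y)/2 + exp(y)*cos(y)/2 + C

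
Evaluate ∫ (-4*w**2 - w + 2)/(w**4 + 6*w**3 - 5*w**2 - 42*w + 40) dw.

-8*log(w - 2)/21 + log(w - 1)/10 - 29*log(w + 4)/15 + 31*log(w + 5)/14 + C

Factor the denominator: (w - 2)*(w - 1)*(w + 4)*(w + 5).
Partial-fraction decomposition: 31/(14*(w + 5)) - 29/(15*(w + 4)) + 1/(10*(w - 1)) - 8/(21*(w - 2)).
Integrate each term: A/(w−a) contributes A·log|w−a|.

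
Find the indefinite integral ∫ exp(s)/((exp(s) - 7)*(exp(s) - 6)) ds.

log(exp(s) - 7) - log(exp(s) - 6) + C

Let u = e^s, du = e^s ds.
The integral becomes ∫ du/((u-7)(u-6)); decompose into partial fractions.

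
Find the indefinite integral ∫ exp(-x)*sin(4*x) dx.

Let I denote the integral. Integrate by parts with u = sin(4*x), dv = exp(-x) dx, so v = -exp(-x): I = -exp(-x)*sin(4*x) + 4·∫ exp(-x)*cos(4*x) dx.
Apply parts again with u = cos(4*x), dv = exp(-x) dx: ∫ exp(-x)*cos(4*x) dx = -exp(-x)*cos(4*x) − 4·I. Substituting back brings back I: I = -exp(-x)*sin(4*x) - 4*exp(-x)*cos(4*x) − 16·I.
Solving for I: (1 + 16)·I equals the remaining terms, so I = (1/17)·(-exp(-x)*sin(4*x) - 4*exp(-x)*cos(4*x)).

-exp(-x)*sin(4*x)/17 - 4*exp(-x)*cos(4*x)/17 + C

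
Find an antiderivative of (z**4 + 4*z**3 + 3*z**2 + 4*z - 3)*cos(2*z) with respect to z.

z**4*sin(2*z)/2 + 2*z**3*sin(2*z) + z**3*cos(2*z) + 3*z**2*cos(2*z) - z*sin(2*z) - 3*sin(2*z)/2 - cos(2*z)/2 + C

Use integration by parts with u = z**4 + 4*z**3 + 3*z**2 + 4*z - 3, dv = cos(2*z) dz, so v = sin(2*z)/2.
Apply parts 4 times (tabular method): alternate signs, differentiate u down to 0, integrate dv up.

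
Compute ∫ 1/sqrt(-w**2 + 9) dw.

asin(w/3) + C

Substitute w = 3·sin(θ), so dw = 3·cos(θ) dθ and the radical becomes sqrt(-w**2 + 9) = 3·cos(θ) by the Pythagorean identity.
Integrate the resulting trig expression in θ, then back-substitute θ = asin(w/3), sin(θ) = w/3, cos(θ) = sqrt(-w**2 + 9)/3 (absorbing any constant into C).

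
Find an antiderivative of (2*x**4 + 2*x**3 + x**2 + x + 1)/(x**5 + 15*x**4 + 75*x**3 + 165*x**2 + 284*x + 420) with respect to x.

Factor the denominator: (x + 3)*(x + 5)*(x + 7)*(x**2 + 4).
Partial-fraction decomposition: -(2258*x + 571)/(19981*(x**2 + 4)) + 4159/(424*(x + 7)) - 1021/(116*(x + 5)) + 115/(104*(x + 3)).
Integrate each term; A/(x−a) gives A·log|x−a|; the (Bx+D)/(x²+p²) term gives a log and an atan.

115*log(x + 3)/104 - 1021*log(x + 5)/116 + 4159*log(x + 7)/424 - 1129*log(x**2 + 4)/19981 - 571*atan(x/2)/39962 + C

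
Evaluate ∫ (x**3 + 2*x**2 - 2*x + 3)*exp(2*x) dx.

Use integration by parts with u = x**3 + 2*x**2 - 2*x + 3, dv = exp(2*x) dx, so v = exp(2*x)/2.
Apply parts 3 times (tabular method): alternate signs, differentiate u down to 0, integrate dv up.

(4*x**3 + 2*x**2 - 10*x + 17)*exp(2*x)/8 + C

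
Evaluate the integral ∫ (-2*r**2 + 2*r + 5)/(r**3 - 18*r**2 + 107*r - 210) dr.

Factor the denominator: (r - 7)*(r - 6)*(r - 5).
Partial-fraction decomposition: -35/(2*(r - 5)) + 55/(r - 6) - 79/(2*(r - 7)).
Integrate each term: A/(r−a) contributes A·log|r−a|.

-79*log(r - 7)/2 + 55*log(r - 6) - 35*log(r - 5)/2 + C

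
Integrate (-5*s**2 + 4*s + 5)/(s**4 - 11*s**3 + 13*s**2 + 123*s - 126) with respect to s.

Factor the denominator: (s - 7)*(s - 6)*(s - 1)*(s + 3).
Partial-fraction decomposition: 13/(90*(s + 3)) + 1/(30*(s - 1)) + 151/(45*(s - 6)) - 53/(15*(s - 7)).
Integrate each term: A/(s−a) contributes A·log|s−a|.

-53*log(s - 7)/15 + 151*log(s - 6)/45 + log(s - 1)/30 + 13*log(s + 3)/90 + C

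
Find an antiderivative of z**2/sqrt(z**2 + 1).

z*sqrt(z**2 + 1)/2 - log(z + sqrt(z**2 + 1))/2 + C

Substitute z = tan(θ), so dz = sec(θ)^2 dθ and the radical becomes sqrt(z**2 + 1) = sec(θ) by the Pythagorean identity.
Integrate the resulting trig expression in θ, then back-substitute tan(θ) = z, sec(θ) = sqrt(z**2 + 1) (absorbing any constant into C).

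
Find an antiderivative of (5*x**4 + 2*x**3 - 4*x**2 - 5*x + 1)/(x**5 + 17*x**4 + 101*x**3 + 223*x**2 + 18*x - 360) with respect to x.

Factor the denominator: (x - 1)*(x + 3)*(x + 4)*(x + 5)*(x + 6).
Partial-fraction decomposition: 5935/(42*(x + 6)) - 2801/(12*(x + 5)) + 1109/(10*(x + 4)) - 331/(24*(x + 3)) - 1/(840*(x - 1)).
Integrate each term: A/(x−a) contributes A·log|x−a|.

-log(x - 1)/840 - 331*log(x + 3)/24 + 1109*log(x + 4)/10 - 2801*log(x + 5)/12 + 5935*log(x + 6)/42 + C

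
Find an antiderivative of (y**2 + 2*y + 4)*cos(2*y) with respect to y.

y**2*sin(2*y)/2 + y*sin(2*y) + y*cos(2*y)/2 + 7*sin(2*y)/4 + cos(2*y)/2 + C

Use integration by parts with u = y**2 + 2*y + 4, dv = cos(2*y) dy, so v = sin(2*y)/2.
Apply parts 2 times (tabular method): alternate signs, differentiate u down to 0, integrate dv up.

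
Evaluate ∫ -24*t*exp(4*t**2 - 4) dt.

Let u = 4*t**2 - 4, so du = (8*t) dt.
Rewriting, the integral becomes -3·∫ e^u du = -3·e^u.
Substituting back, u = 4*t**2 - 4.

-3*exp(4*t**2 - 4) + C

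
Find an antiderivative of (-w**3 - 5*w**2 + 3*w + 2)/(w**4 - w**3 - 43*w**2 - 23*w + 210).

-113*log(w - 7)/120 + 4*log(w - 2)/35 - log(w + 3)/4 + 13*log(w + 5)/168 + C

Factor the denominator: (w - 7)*(w - 2)*(w + 3)*(w + 5).
Partial-fraction decomposition: 13/(168*(w + 5)) - 1/(4*(w + 3)) + 4/(35*(w - 2)) - 113/(120*(w - 7)).
Integrate each term: A/(w−a) contributes A·log|w−a|.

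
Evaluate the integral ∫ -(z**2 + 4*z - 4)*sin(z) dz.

z**2*cos(z) - 2*z*sin(z) + 4*z*cos(z) - 4*sin(z) - 6*cos(z) + C

Use integration by parts with u = z**2 + 4*z - 4, dv = -sin(z) dz, so v = cos(z).
Apply parts 2 times (tabular method): alternate signs, differentiate u down to 0, integrate dv up.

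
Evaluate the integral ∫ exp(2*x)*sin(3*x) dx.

Let I denote the integral. Integrate by parts with u = sin(3*x), dv = exp(2*x) dx, so v = exp(2*x)/2: I = exp(2*x)*sin(3*x)/2 − (3/2)·∫ exp(2*x)*cos(3*x) dx.
Apply parts again with u = cos(3*x), dv = exp(2*x) dx: ∫ exp(2*x)*cos(3*x) dx = exp(2*x)*cos(3*x)/2 + (3/2)·I. Substituting back brings back I: I = exp(2*x)*sin(3*x)/2 - 3*exp(2*x)*cos(3*x)/4 − (9/4)·I.
Solving for I: (1 + 9/4)·I equals the remaining terms, so I = (4/13)·(exp(2*x)*sin(3*x)/2 - 3*exp(2*x)*cos(3*x)/4).

2*exp(2*x)*sin(3*x)/13 - 3*exp(2*x)*cos(3*x)/13 + C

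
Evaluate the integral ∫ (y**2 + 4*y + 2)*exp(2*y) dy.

Use integration by parts with u = y**2 + 4*y + 2, dv = exp(2*y) dy, so v = exp(2*y)/2.
Apply parts 2 times (tabular method): alternate signs, differentiate u down to 0, integrate dv up.

(2*y**2 + 6*y + 1)*exp(2*y)/4 + C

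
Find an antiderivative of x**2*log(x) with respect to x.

Use integration by parts with u = log(x), dv = x**2 dx.
Then du = 1/x dx and v = x**3/3.

x**3*log(x)/3 - x**3/9 + C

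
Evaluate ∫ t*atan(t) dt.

Use integration by parts with u = arctan(t), dv = t dt.
Then du = 1/(t**2 + 1) dt.

t**2*atan(t)/2 - t/2 + atan(t)/2 + C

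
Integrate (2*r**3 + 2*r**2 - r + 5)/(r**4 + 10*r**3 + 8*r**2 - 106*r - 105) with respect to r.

37*log(r - 3)/160 - log(r + 1)/16 - 95*log(r + 5)/32 + 24*log(r + 7)/5 + C

Factor the denominator: (r - 3)*(r + 1)*(r + 5)*(r + 7).
Partial-fraction decomposition: 24/(5*(r + 7)) - 95/(32*(r + 5)) - 1/(16*(r + 1)) + 37/(160*(r - 3)).
Integrate each term: A/(r−a) contributes A·log|r−a|.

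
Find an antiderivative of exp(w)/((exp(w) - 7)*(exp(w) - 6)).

Let u = e^w, du = e^w dw.
The integral becomes ∫ du/((u-7)(u-6)); decompose into partial fractions.

log(exp(w) - 7) - log(exp(w) - 6) + C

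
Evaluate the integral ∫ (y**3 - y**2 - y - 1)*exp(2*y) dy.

(4*y**3 - 10*y**2 + 6*y - 7)*exp(2*y)/8 + C

Use integration by parts with u = y**3 - y**2 - y - 1, dv = exp(2*y) dy, so v = exp(2*y)/2.
Apply parts 3 times (tabular method): alternate signs, differentiate u down to 0, integrate dv up.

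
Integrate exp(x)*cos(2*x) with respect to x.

Let I denote the integral. Integrate by parts with u = cos(2*x), dv = exp(x) dx, so v = exp(x): I = exp(x)*cos(2*x) + 2·∫ exp(x)*sin(2*x) dx.
Apply parts again with u = sin(2*x), dv = exp(x) dx: ∫ exp(x)*sin(2*x) dx = exp(x)*sin(2*x) − 2·I. Substituting back brings back I: I = 2*exp(x)*sin(2*x) + exp(x)*cos(2*x) − 4·I.
Solving for I: (1 + 4)·I equals the remaining terms, so I = (1/5)·(2*exp(x)*sin(2*x) + exp(x)*cos(2*x)).

2*exp(x)*sin(2*x)/5 + exp(x)*cos(2*x)/5 + C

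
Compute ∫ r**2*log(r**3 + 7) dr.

r**3*log(r**3 + 7)/3 - r**3/3 + 7*log(r**3 + 7)/3 + C

Let u = r**3 + 7, so du = (3*r**2) dr.
The integral becomes (1/3)·∫ log(u) du; integrate by parts with u′=log(u), dv′=du.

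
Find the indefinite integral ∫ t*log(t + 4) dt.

Use integration by parts with u = log(t + 4), dv = t dt.
Then du = 1/(t + 4) dt and v = t**2/2.

t**2*log(t + 4)/2 - t**2/4 + 2*t - 8*log(t + 4) + C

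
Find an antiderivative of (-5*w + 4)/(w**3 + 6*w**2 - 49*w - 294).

-31*log(w - 7)/182 - 34*log(w + 6)/13 + 39*log(w + 7)/14 + C

Factor the denominator: (w - 7)*(w + 6)*(w + 7).
Partial-fraction decomposition: 39/(14*(w + 7)) - 34/(13*(w + 6)) - 31/(182*(w - 7)).
Integrate each term: A/(w−a) contributes A·log|w−a|.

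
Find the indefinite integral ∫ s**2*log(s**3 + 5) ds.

s**3*log(s**3 + 5)/3 - s**3/3 + 5*log(s**3 + 5)/3 + C

Let u = s**3 + 5, so du = (3*s**2) ds.
The integral becomes (1/3)·∫ log(u) du; integrate by parts with u′=log(u), dv′=du.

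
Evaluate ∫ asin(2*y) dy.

y*asin(2*y) + sqrt(-4*y**2 + 1)/2 + C

Use integration by parts with u = arcsin(2*y), dv = dy.
Then du = 2/sqrt(-4*y**2 + 1) dy.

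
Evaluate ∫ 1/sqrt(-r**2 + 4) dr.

Substitute r = 2·sin(θ), so dr = 2·cos(θ) dθ and the radical becomes sqrt(-r**2 + 4) = 2·cos(θ) by the Pythagorean identity.
Integrate the resulting trig expression in θ, then back-substitute θ = asin(r/2), sin(θ) = r/2, cos(θ) = sqrt(-r**2 + 4)/2 (absorbing any constant into C).

asin(r/2) + C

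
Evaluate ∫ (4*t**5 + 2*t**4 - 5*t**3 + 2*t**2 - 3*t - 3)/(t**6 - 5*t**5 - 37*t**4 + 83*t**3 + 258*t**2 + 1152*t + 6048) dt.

6399*log(t - 7)/638 - 10889*log(t - 6)/1500 + 135117*log(t + 4)/137500 + 134243*log(t**2 + 9)/1087500 + 81601*atan(t/3)/543750 + 293/(250*t + 1000) + C

Factor the denominator: (t - 7)*(t - 6)*(t + 4)**2*(t**2 + 9).
Partial-fraction decomposition: (134243*t + 244803)/(543750*(t**2 + 9)) + 135117/(137500*(t + 4)) - 293/(250*(t + 4)**2) - 10889/(1500*(t - 6)) + 6399/(638*(t - 7)).
Integrate each term; A/(t−a) gives A·log|t−a|; the (Bt+D)/(t²+p²) term gives a log and an atan.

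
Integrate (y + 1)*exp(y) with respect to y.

Use integration by parts with u = y + 1, dv = exp(y) dy, so v = exp(y).
Apply parts 1 times (tabular method): alternate signs, differentiate u down to 0, integrate dv up.

y*exp(y) + C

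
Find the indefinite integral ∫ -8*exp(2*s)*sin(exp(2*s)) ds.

4*cos(exp(2*s)) + C

Let u = exp(2*s), so du = (2*exp(2*s)) ds.
Rewriting, the integral becomes -4·∫ sin(u) du = -4·-cos(u).
Substituting back, u = exp(2*s).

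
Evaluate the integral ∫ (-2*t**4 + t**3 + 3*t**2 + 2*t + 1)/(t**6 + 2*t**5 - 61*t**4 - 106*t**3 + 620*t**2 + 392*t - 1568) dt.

Factor the denominator: (t - 7)*(t - 2)**2*(t + 2)*(t + 4)*(t + 7).
Partial-fraction decomposition: 5011/(17010*(t + 7)) - 535/(2376*(t + 4)) + 31/(1440*(t + 2)) + 6427/(194400*(t - 2)) + 7/(1080*(t - 2)**2) - 4297/(34650*(t - 7)).
Integrate each term; A/(t−a) gives A·log|t−a|; A/(t−a)² gives −A/(t−a).

-4297*log(t - 7)/34650 + 6427*log(t - 2)/194400 + 31*log(t + 2)/1440 - 535*log(t + 4)/2376 + 5011*log(t + 7)/17010 - 7/(1080*t - 2160) + C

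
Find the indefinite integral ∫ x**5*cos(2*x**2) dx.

Let u = x², du = 2x dx; rewrite as (1/2)∫ u^2·cos(2u) du.
Now integrate by parts 2 times.

x**4*sin(2*x**2)/4 + x**2*cos(2*x**2)/4 - sin(2*x**2)/8 + C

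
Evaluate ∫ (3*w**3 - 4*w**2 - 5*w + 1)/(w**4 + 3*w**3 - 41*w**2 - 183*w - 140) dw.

Factor the denominator: (w - 7)*(w + 1)*(w + 4)*(w + 5).
Partial-fraction decomposition: 449/(48*(w + 5)) - 235/(33*(w + 4)) + 1/(96*(w + 1)) + 799/(1056*(w - 7)).
Integrate each term: A/(w−a) contributes A·log|w−a|.

799*log(w - 7)/1056 + log(w + 1)/96 - 235*log(w + 4)/33 + 449*log(w + 5)/48 + C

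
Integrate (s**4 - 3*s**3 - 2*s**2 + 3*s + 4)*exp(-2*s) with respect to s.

Use integration by parts with u = s**4 - 3*s**3 - 2*s**2 + 3*s + 4, dv = exp(-2*s) ds, so v = -exp(-2*s)/2.
Apply parts 4 times (tabular method): alternate signs, differentiate u down to 0, integrate dv up.

(-4*s**4 + 4*s**3 + 14*s**2 + 2*s - 15)*exp(-2*s)/8 + C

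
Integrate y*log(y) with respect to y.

y**2*log(y)/2 - y**2/4 + C

Use integration by parts with u = log(y), dv = y dy.
Then du = 1/y dy and v = y**2/2.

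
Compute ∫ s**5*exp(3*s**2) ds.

(9*s**4 - 6*s**2 + 2)*exp(3*s**2)/54 + C

Let u = s², du = 2s ds; rewrite as (1/2)∫ u^2·exp(3u) du.
Now integrate by parts 2 times.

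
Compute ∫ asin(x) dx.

Use integration by parts with u = arcsin(x), dv = dx.
Then du = 1/sqrt(-x**2 + 1) dx.

x*asin(x) + sqrt(-x**2 + 1) + C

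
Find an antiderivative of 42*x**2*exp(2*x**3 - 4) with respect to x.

7*exp(2*x**3 - 4) + C

Let u = 2*x**3 - 4, so du = (6*x**2) dx.
Rewriting, the integral becomes 7·∫ e^u du = 7·e^u.
Substituting back, u = 2*x**3 - 4.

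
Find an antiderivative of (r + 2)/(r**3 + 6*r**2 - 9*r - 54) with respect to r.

5*log(r - 3)/54 + log(r + 3)/18 - 4*log(r + 6)/27 + C

Factor the denominator: (r - 3)*(r + 3)*(r + 6).
Partial-fraction decomposition: -4/(27*(r + 6)) + 1/(18*(r + 3)) + 5/(54*(r - 3)).
Integrate each term: A/(r−a) contributes A·log|r−a|.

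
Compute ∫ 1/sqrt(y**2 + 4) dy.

Substitute y = 2·tan(θ), so dy = 2·sec(θ)^2 dθ and the radical becomes sqrt(y**2 + 4) = 2·sec(θ) by the Pythagorean identity.
Integrate the resulting trig expression in θ, then back-substitute tan(θ) = y/2, sec(θ) = sqrt(y**2 + 4)/2 (absorbing any constant into C).

log(y + sqrt(y**2 + 4)) + C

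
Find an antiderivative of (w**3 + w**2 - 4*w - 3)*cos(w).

Use integration by parts with u = w**3 + w**2 - 4*w - 3, dv = cos(w) dw, so v = sin(w).
Apply parts 3 times (tabular method): alternate signs, differentiate u down to 0, integrate dv up.

w**3*sin(w) + w**2*sin(w) + 3*w**2*cos(w) - 10*w*sin(w) + 2*w*cos(w) - 5*sin(w) - 10*cos(w) + C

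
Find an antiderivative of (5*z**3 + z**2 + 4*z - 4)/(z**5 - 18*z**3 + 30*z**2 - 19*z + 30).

Factor the denominator: (z - 3)*(z - 2)*(z + 5)*(z**2 + 1).
Partial-fraction decomposition: -(z + 1)/(10*(z**2 + 1)) - 3/(7*(z + 5)) - 48/(35*(z - 2)) + 19/(10*(z - 3)).
Integrate each term; A/(z−a) gives A·log|z−a|; the (Bz+D)/(z²+p²) term gives a log and an atan.

19*log(z - 3)/10 - 48*log(z - 2)/35 - 3*log(z + 5)/7 - log(z**2 + 1)/20 - atan(z)/10 + C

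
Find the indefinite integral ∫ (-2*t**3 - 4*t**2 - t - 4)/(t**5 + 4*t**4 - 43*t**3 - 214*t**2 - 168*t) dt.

Factor the denominator: t*(t - 7)*(t + 1)*(t + 4)*(t + 6).
Partial-fraction decomposition: 29/(78*(t + 6)) - 8/(33*(t + 4)) - 1/(24*(t + 1)) - 893/(8008*(t - 7)) + 1/(42*t).
Integrate each term: A/(t−a) contributes A·log|t−a|.

log(t)/42 - 893*log(t - 7)/8008 - log(t + 1)/24 - 8*log(t + 4)/33 + 29*log(t + 6)/78 + C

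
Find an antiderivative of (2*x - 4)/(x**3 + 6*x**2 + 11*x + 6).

Factor the denominator: (x + 1)*(x + 2)*(x + 3).
Partial-fraction decomposition: -5/(x + 3) + 8/(x + 2) - 3/(x + 1).
Integrate each term: A/(x−a) contributes A·log|x−a|.

-3*log(x + 1) + 8*log(x + 2) - 5*log(x + 3) + C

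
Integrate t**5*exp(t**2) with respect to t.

Let u = t², du = 2t dt; rewrite as (1/2)∫ u^2·exp(1u) du.
Now integrate by parts 2 times.

(t**4 - 2*t**2 + 2)*exp(t**2)/2 + C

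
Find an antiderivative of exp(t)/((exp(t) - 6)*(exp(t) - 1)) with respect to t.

Let u = e^t, du = e^t dt.
The integral becomes ∫ du/((u-6)(u-1)); decompose into partial fractions.

log(exp(t) - 6)/5 - log(exp(t) - 1)/5 + C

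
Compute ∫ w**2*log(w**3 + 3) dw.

Let u = w**3 + 3, so du = (3*w**2) dw.
The integral becomes (1/3)·∫ log(u) du; integrate by parts with u′=log(u), dv′=du.

w**3*log(w**3 + 3)/3 - w**3/3 + log(w**3 + 3) + C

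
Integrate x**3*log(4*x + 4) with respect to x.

Use integration by parts with u = log(4*x + 4), dv = x**3 dx.
Then du = 4/(4*x + 4) dx and v = x**4/4.

x**4*log(4*x + 4)/4 - x**4/16 + x**3/12 - x**2/8 + x/4 - log(x + 1)/4 + C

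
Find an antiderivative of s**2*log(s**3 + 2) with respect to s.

s**3*log(s**3 + 2)/3 - s**3/3 + 2*log(s**3 + 2)/3 + C

Let u = s**3 + 2, so du = (3*s**2) ds.
The integral becomes (1/3)·∫ log(u) du; integrate by parts with u′=log(u), dv′=du.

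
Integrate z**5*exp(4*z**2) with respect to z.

(8*z**4 - 4*z**2 + 1)*exp(4*z**2)/64 + C

Let u = z², du = 2z dz; rewrite as (1/2)∫ u^2·exp(4u) du.
Now integrate by parts 2 times.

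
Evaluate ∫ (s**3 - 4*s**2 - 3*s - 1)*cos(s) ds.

Use integration by parts with u = s**3 - 4*s**2 - 3*s - 1, dv = cos(s) ds, so v = sin(s).
Apply parts 3 times (tabular method): alternate signs, differentiate u down to 0, integrate dv up.

s**3*sin(s) - 4*s**2*sin(s) + 3*s**2*cos(s) - 9*s*sin(s) - 8*s*cos(s) + 7*sin(s) - 9*cos(s) + C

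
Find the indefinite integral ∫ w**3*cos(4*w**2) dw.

Let u = w², du = 2w dw; rewrite as (1/2)∫ u^1·cos(4u) du.
Now integrate by parts 1 time.

w**2*sin(4*w**2)/8 + cos(4*w**2)/32 + C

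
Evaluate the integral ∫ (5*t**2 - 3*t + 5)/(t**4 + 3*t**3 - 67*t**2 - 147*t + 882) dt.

229*log(t - 7)/728 - 41*log(t - 3)/360 + 203*log(t + 6)/117 - 271*log(t + 7)/140 + C

Factor the denominator: (t - 7)*(t - 3)*(t + 6)*(t + 7).
Partial-fraction decomposition: -271/(140*(t + 7)) + 203/(117*(t + 6)) - 41/(360*(t - 3)) + 229/(728*(t - 7)).
Integrate each term: A/(t−a) contributes A·log|t−a|.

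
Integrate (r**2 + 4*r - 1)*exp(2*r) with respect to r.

(2*r**2 + 6*r - 5)*exp(2*r)/4 + C

Use integration by parts with u = r**2 + 4*r - 1, dv = exp(2*r) dr, so v = exp(2*r)/2.
Apply parts 2 times (tabular method): alternate signs, differentiate u down to 0, integrate dv up.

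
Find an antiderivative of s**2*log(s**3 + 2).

s**3*log(s**3 + 2)/3 - s**3/3 + 2*log(s**3 + 2)/3 + C

Let u = s**3 + 2, so du = (3*s**2) ds.
The integral becomes (1/3)·∫ log(u) du; integrate by parts with u′=log(u), dv′=du.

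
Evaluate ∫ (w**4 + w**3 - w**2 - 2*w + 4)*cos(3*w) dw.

Use integration by parts with u = w**4 + w**3 - w**2 - 2*w + 4, dv = cos(3*w) dw, so v = sin(3*w)/3.
Apply parts 4 times (tabular method): alternate signs, differentiate u down to 0, integrate dv up.

w**4*sin(3*w)/3 + w**3*sin(3*w)/3 + 4*w**3*cos(3*w)/9 - 7*w**2*sin(3*w)/9 + w**2*cos(3*w)/3 - 8*w*sin(3*w)/9 - 14*w*cos(3*w)/27 + 122*sin(3*w)/81 - 8*cos(3*w)/27 + C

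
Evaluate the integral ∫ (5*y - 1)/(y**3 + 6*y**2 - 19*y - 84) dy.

19*log(y - 4)/77 + 4*log(y + 3)/7 - 9*log(y + 7)/11 + C

Factor the denominator: (y - 4)*(y + 3)*(y + 7).
Partial-fraction decomposition: -9/(11*(y + 7)) + 4/(7*(y + 3)) + 19/(77*(y - 4)).
Integrate each term: A/(y−a) contributes A·log|y−a|.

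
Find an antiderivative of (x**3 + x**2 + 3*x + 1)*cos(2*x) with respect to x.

x**3*sin(2*x)/2 + x**2*sin(2*x)/2 + 3*x**2*cos(2*x)/4 + 3*x*sin(2*x)/4 + x*cos(2*x)/2 + sin(2*x)/4 + 3*cos(2*x)/8 + C

Use integration by parts with u = x**3 + x**2 + 3*x + 1, dv = cos(2*x) dx, so v = sin(2*x)/2.
Apply parts 3 times (tabular method): alternate signs, differentiate u down to 0, integrate dv up.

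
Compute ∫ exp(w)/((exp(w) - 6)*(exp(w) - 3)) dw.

Let u = e^w, du = e^w dw.
The integral becomes ∫ du/((u-3)(u-6)); decompose into partial fractions.

log(exp(w) - 6)/3 - log(exp(w) - 3)/3 + C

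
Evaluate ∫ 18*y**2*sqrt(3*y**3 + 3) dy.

Let u = 3*y**3 + 3, so du = (9*y**2) dy.
Rewriting, the integral becomes 2·∫ √u du = 2·(2/3)u^(3/2).
Substituting back, u = 3*y**3 + 3.

4*(3*y**3 + 3)**(3/2)/3 + C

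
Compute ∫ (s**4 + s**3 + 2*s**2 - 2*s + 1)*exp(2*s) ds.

(4*s**4 - 4*s**3 + 14*s**2 - 22*s + 15)*exp(2*s)/8 + C

Use integration by parts with u = s**4 + s**3 + 2*s**2 - 2*s + 1, dv = exp(2*s) ds, so v = exp(2*s)/2.
Apply parts 4 times (tabular method): alternate signs, differentiate u down to 0, integrate dv up.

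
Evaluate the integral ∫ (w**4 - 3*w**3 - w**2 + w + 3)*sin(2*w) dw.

-w**4*cos(2*w)/2 + w**3*sin(2*w) + 3*w**3*cos(2*w)/2 - 9*w**2*sin(2*w)/4 + 2*w**2*cos(2*w) - 2*w*sin(2*w) - 11*w*cos(2*w)/4 + 11*sin(2*w)/8 - 5*cos(2*w)/2 + C

Use integration by parts with u = w**4 - 3*w**3 - w**2 + w + 3, dv = sin(2*w) dw, so v = -cos(2*w)/2.
Apply parts 4 times (tabular method): alternate signs, differentiate u down to 0, integrate dv up.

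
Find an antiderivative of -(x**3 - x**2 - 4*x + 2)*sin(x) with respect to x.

x**3*cos(x) - 3*x**2*sin(x) - x**2*cos(x) + 2*x*sin(x) - 10*x*cos(x) + 10*sin(x) + 4*cos(x) + C

Use integration by parts with u = x**3 - x**2 - 4*x + 2, dv = -sin(x) dx, so v = cos(x).
Apply parts 3 times (tabular method): alternate signs, differentiate u down to 0, integrate dv up.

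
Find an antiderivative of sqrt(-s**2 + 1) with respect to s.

Substitute s = sin(θ), so ds = cos(θ) dθ and the radical becomes sqrt(-s**2 + 1) = cos(θ) by the Pythagorean identity.
Integrate the resulting trig expression in θ, then back-substitute θ = asin(s), sin(θ) = s, cos(θ) = sqrt(-s**2 + 1) (absorbing any constant into C).

s*sqrt(-s**2 + 1)/2 + asin(s)/2 + C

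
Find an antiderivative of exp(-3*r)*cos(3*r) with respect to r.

Let I denote the integral. Integrate by parts with u = cos(3*r), dv = exp(-3*r) dr, so v = -exp(-3*r)/3: I = -exp(-3*r)*cos(3*r)/3 − ∫ exp(-3*r)*sin(3*r) dr.
Apply parts again with u = sin(3*r), dv = exp(-3*r) dr: ∫ exp(-3*r)*sin(3*r) dr = -exp(-3*r)*sin(3*r)/3 + I. Substituting back brings back I: I = exp(-3*r)*sin(3*r)/3 - exp(-3*r)*cos(3*r)/3 − I.
Solving for I: (1 + 1)·I equals the remaining terms, so I = (1/2)·(exp(-3*r)*sin(3*r)/3 - exp(-3*r)*cos(3*r)/3).

exp(-3*r)*sin(3*r)/6 - exp(-3*r)*cos(3*r)/6 + C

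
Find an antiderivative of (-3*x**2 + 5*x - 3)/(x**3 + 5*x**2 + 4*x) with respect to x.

-3*log(x)/4 + 11*log(x + 1)/3 - 71*log(x + 4)/12 + C

Factor the denominator: x*(x + 1)*(x + 4).
Partial-fraction decomposition: -71/(12*(x + 4)) + 11/(3*(x + 1)) - 3/(4*x).
Integrate each term: A/(x−a) contributes A·log|x−a|.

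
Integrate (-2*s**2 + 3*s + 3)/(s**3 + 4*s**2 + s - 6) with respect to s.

Factor the denominator: (s - 1)*(s + 2)*(s + 3).
Partial-fraction decomposition: -6/(s + 3) + 11/(3*(s + 2)) + 1/(3*(s - 1)).
Integrate each term: A/(s−a) contributes A·log|s−a|.

log(s - 1)/3 + 11*log(s + 2)/3 - 6*log(s + 3) + C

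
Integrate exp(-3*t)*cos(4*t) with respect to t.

4*exp(-3*t)*sin(4*t)/25 - 3*exp(-3*t)*cos(4*t)/25 + C

Let I denote the integral. Integrate by parts with u = cos(4*t), dv = exp(-3*t) dt, so v = -exp(-3*t)/3: I = -exp(-3*t)*cos(4*t)/3 − (4/3)·∫ exp(-3*t)*sin(4*t) dt.
Apply parts again with u = sin(4*t), dv = exp(-3*t) dt: ∫ exp(-3*t)*sin(4*t) dt = -exp(-3*t)*sin(4*t)/3 + (4/3)·I. Substituting back brings back I: I = 4*exp(-3*t)*sin(4*t)/9 - exp(-3*t)*cos(4*t)/3 − (16/9)·I.
Solving for I: (1 + 16/9)·I equals the remaining terms, so I = (9/25)·(4*exp(-3*t)*sin(4*t)/9 - exp(-3*t)*cos(4*t)/3).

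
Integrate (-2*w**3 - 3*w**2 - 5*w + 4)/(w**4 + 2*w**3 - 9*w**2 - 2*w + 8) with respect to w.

Factor the denominator: (w - 2)*(w - 1)*(w + 1)*(w + 4).
Partial-fraction decomposition: -52/(45*(w + 4)) + 4/(9*(w + 1)) + 3/(5*(w - 1)) - 17/(9*(w - 2)).
Integrate each term: A/(w−a) contributes A·log|w−a|.

-17*log(w - 2)/9 + 3*log(w - 1)/5 + 4*log(w + 1)/9 - 52*log(w + 4)/45 + C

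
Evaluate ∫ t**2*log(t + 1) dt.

Use integration by parts with u = log(t + 1), dv = t**2 dt.
Then du = 1/(t + 1) dt and v = t**3/3.

t**3*log(t + 1)/3 - t**3/9 + t**2/6 - t/3 + log(t + 1)/3 + C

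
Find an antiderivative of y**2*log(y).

Use integration by parts with u = log(y), dv = y**2 dy.
Then du = 1/y dy and v = y**3/3.

y**3*log(y)/3 - y**3/9 + C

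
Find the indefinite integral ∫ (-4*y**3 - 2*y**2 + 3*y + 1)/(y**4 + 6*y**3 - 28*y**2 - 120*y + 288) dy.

-11*log(y - 4)/8 + 33*log(y - 2)/128 - 369*log(y + 6)/128 - 155/(16*y + 96) + C

Factor the denominator: (y - 4)*(y - 2)*(y + 6)**2.
Partial-fraction decomposition: -369/(128*(y + 6)) + 155/(16*(y + 6)**2) + 33/(128*(y - 2)) - 11/(8*(y - 4)).
Integrate each term; A/(y−a) gives A·log|y−a|; A/(y−a)² gives −A/(y−a).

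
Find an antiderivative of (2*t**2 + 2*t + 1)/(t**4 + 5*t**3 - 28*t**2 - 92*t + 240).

Factor the denominator: (t - 4)*(t - 2)*(t + 5)*(t + 6).
Partial-fraction decomposition: -61/(80*(t + 6)) + 41/(63*(t + 5)) - 13/(112*(t - 2)) + 41/(180*(t - 4)).
Integrate each term: A/(t−a) contributes A·log|t−a|.

41*log(t - 4)/180 - 13*log(t - 2)/112 + 41*log(t + 5)/63 - 61*log(t + 6)/80 + C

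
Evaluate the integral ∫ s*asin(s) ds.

Use integration by parts with u = arcsin(s), dv = s ds.
Then du = 1/sqrt(-s**2 + 1) ds.

s**2*asin(s)/2 + s*sqrt(-s**2 + 1)/4 - asin(s)/4 + C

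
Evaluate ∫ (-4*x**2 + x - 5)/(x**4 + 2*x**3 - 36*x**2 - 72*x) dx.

5*log(x)/72 - 143*log(x - 6)/576 - 23*log(x + 2)/64 + 155*log(x + 6)/288 + C

Factor the denominator: x*(x - 6)*(x + 2)*(x + 6).
Partial-fraction decomposition: 155/(288*(x + 6)) - 23/(64*(x + 2)) - 143/(576*(x - 6)) + 5/(72*x).
Integrate each term: A/(x−a) contributes A·log|x−a|.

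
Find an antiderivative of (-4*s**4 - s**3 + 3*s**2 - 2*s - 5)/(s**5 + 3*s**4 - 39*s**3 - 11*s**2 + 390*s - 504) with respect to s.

-373*log(s - 3)/980 - 23*log(s - 2)/18 + 101*log(s + 4)/98 - 607*log(s + 7)/180 + 67/(14*s - 42) + C

Factor the denominator: (s - 3)**2*(s - 2)*(s + 4)*(s + 7).
Partial-fraction decomposition: -607/(180*(s + 7)) + 101/(98*(s + 4)) - 23/(18*(s - 2)) - 373/(980*(s - 3)) - 67/(14*(s - 3)**2).
Integrate each term; A/(s−a) gives A·log|s−a|; A/(s−a)² gives −A/(s−a).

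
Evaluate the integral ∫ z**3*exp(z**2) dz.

Let u = z², du = 2z dz; rewrite as (1/2)∫ u^1·exp(1u) du.
Now integrate by parts 1 time.

(z**2 - 1)*exp(z**2)/2 + C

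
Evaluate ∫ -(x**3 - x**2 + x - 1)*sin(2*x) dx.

x**3*cos(2*x)/2 - 3*x**2*sin(2*x)/4 - x**2*cos(2*x)/2 + x*sin(2*x)/2 - x*cos(2*x)/4 + sin(2*x)/8 - cos(2*x)/4 + C

Use integration by parts with u = x**3 - x**2 + x - 1, dv = -sin(2*x) dx, so v = cos(2*x)/2.
Apply parts 3 times (tabular method): alternate signs, differentiate u down to 0, integrate dv up.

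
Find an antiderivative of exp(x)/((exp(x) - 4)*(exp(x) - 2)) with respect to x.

log(exp(x) - 4)/2 - log(exp(x) - 2)/2 + C

Let u = e^x, du = e^x dx.
The integral becomes ∫ du/((u-2)(u-4)); decompose into partial fractions.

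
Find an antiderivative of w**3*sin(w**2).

Let u = w², du = 2w dw; rewrite as (1/2)∫ u^1·sin(1u) du.
Now integrate by parts 1 time.

-w**2*cos(w**2)/2 + sin(w**2)/2 + C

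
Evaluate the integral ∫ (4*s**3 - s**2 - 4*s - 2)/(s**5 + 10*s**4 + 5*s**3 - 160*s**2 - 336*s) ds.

Factor the denominator: s*(s - 4)*(s + 3)*(s + 4)*(s + 7).
Partial-fraction decomposition: -465/(308*(s + 7)) + 43/(16*(s + 4)) - 107/(84*(s + 3)) + 111/(1232*(s - 4)) + 1/(168*s).
Integrate each term: A/(s−a) contributes A·log|s−a|.

log(s)/168 + 111*log(s - 4)/1232 - 107*log(s + 3)/84 + 43*log(s + 4)/16 - 465*log(s + 7)/308 + C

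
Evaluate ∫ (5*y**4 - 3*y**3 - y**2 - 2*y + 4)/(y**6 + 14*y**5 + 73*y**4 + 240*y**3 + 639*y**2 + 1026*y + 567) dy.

Factor the denominator: (y + 1)*(y + 3)**2*(y + 7)*(y**2 + 9).
Partial-fraction decomposition: -(482*y + 15273)/(15660*(y**2 + 9)) - 13003/(5568*(y + 7)) + 3995/(1728*(y + 3)) - 487/(144*(y + 3)**2) + 13/(240*(y + 1)).
Integrate each term; A/(y−a) gives A·log|y−a|; the (By+D)/(y²+p²) term gives a log and an atan.

13*log(y + 1)/240 + 3995*log(y + 3)/1728 - 13003*log(y + 7)/5568 - 241*log(y**2 + 9)/15660 - 1697*atan(y/3)/5220 + 487/(144*y + 432) + C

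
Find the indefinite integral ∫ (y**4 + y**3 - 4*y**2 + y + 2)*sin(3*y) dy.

-y**4*cos(3*y)/3 + 4*y**3*sin(3*y)/9 - y**3*cos(3*y)/3 + y**2*sin(3*y)/3 + 16*y**2*cos(3*y)/9 - 32*y*sin(3*y)/27 - y*cos(3*y)/9 + sin(3*y)/27 - 86*cos(3*y)/81 + C

Use integration by parts with u = y**4 + y**3 - 4*y**2 + y + 2, dv = sin(3*y) dy, so v = -cos(3*y)/3.
Apply parts 4 times (tabular method): alternate signs, differentiate u down to 0, integrate dv up.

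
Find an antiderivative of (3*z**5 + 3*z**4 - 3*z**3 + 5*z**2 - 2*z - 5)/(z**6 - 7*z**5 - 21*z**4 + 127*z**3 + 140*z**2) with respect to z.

Factor the denominator: z**2*(z - 7)*(z - 5)*(z + 1)*(z + 4).
Partial-fraction decomposition: 2029/(4752*(z + 4)) + 5/(144*(z + 1)) - 2197/(540*(z - 5)) + 56821/(8624*(z - 7)) + 71/(3920*z) - 1/(28*z**2).
Integrate each term; A/(z−a) gives A·log|z−a|; A/(z−a)² gives −A/(z−a).

71*log(z)/3920 + 56821*log(z - 7)/8624 - 2197*log(z - 5)/540 + 5*log(z + 1)/144 + 2029*log(z + 4)/4752 + 1/(28*z) + C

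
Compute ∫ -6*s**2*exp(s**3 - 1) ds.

-2*exp(s**3 - 1) + C

Let u = s**3 - 1, so du = (3*s**2) ds.
Rewriting, the integral becomes -2·∫ e^u du = -2·e^u.
Substituting back, u = s**3 - 1.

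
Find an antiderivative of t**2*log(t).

Use integration by parts with u = log(t), dv = t**2 dt.
Then du = 1/t dt and v = t**3/3.

t**3*log(t)/3 - t**3/9 + C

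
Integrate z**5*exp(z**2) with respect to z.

(z**4 - 2*z**2 + 2)*exp(z**2)/2 + C

Let u = z², du = 2z dz; rewrite as (1/2)∫ u^2·exp(1u) du.
Now integrate by parts 2 times.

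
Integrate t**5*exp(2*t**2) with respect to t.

(2*t**4 - 2*t**2 + 1)*exp(2*t**2)/8 + C

Let u = t², du = 2t dt; rewrite as (1/2)∫ u^2·exp(2u) du.
Now integrate by parts 2 times.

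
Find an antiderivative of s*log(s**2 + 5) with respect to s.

Let u = s**2 + 5, so du = (2*s) ds.
The integral becomes (1/2)·∫ log(u) du; integrate by parts with u′=log(u), dv′=du.

s**2*log(s**2 + 5)/2 - s**2/2 + 5*log(s**2 + 5)/2 + C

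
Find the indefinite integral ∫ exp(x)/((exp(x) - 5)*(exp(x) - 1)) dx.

log(exp(x) - 5)/4 - log(exp(x) - 1)/4 + C

Let u = e^x, du = e^x dx.
The integral becomes ∫ du/((u-1)(u-5)); decompose into partial fractions.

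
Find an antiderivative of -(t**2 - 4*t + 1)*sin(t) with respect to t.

t**2*cos(t) - 2*t*sin(t) - 4*t*cos(t) + 4*sin(t) - cos(t) + C

Use integration by parts with u = t**2 - 4*t + 1, dv = -sin(t) dt, so v = cos(t).
Apply parts 2 times (tabular method): alternate signs, differentiate u down to 0, integrate dv up.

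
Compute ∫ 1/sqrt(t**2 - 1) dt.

Substitute t = sec(θ), so dt = sec(θ)*tan(θ) dθ and the radical becomes sqrt(t**2 - 1) = tan(θ) by the Pythagorean identity.
Integrate the resulting trig expression in θ, then back-substitute sec(θ) = t, tan(θ) = sqrt(t**2 - 1) (absorbing any constant into C).

log(t + sqrt(t**2 - 1)) + C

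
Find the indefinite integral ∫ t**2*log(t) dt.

t**3*log(t)/3 - t**3/9 + C

Use integration by parts with u = log(t), dv = t**2 dt.
Then du = 1/t dt and v = t**3/3.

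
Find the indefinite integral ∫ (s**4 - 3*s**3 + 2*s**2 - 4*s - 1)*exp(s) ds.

Use integration by parts with u = s**4 - 3*s**3 + 2*s**2 - 4*s - 1, dv = exp(s) ds, so v = exp(s).
Apply parts 4 times (tabular method): alternate signs, differentiate u down to 0, integrate dv up.

(s**4 - 7*s**3 + 23*s**2 - 50*s + 49)*exp(s) + C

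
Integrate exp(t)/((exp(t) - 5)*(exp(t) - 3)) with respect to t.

Let u = e^t, du = e^t dt.
The integral becomes ∫ du/((u-5)(u-3)); decompose into partial fractions.

log(exp(t) - 5)/2 - log(exp(t) - 3)/2 + C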